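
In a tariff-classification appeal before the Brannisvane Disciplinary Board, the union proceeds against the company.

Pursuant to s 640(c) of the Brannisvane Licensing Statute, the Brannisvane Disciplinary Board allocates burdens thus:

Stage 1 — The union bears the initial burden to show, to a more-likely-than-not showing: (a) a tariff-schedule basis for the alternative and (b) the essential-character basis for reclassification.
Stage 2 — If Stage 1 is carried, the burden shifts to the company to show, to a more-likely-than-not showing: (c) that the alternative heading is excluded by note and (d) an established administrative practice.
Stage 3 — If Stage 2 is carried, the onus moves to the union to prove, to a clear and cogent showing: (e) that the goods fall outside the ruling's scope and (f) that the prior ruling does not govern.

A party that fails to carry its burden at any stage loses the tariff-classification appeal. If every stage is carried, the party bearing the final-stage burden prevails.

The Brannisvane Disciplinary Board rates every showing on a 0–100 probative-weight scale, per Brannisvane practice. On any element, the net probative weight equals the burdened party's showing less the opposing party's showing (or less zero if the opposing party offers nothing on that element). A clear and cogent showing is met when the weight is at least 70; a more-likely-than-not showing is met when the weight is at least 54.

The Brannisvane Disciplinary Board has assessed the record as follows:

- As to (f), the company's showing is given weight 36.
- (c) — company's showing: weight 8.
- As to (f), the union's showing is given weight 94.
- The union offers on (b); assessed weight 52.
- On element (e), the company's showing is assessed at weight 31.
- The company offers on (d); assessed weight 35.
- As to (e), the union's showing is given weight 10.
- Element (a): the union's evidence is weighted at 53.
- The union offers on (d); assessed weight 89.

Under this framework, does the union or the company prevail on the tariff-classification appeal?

company

Stage 1 — burden on union; standard: a more-likely-than-not showing (weight is at least 54).
    (a): 53 < 54 [not met]
    (b): 52 < 54 [not met]
  The union does not carry Stage 1.
The analysis ends at Stage 1; the company prevails.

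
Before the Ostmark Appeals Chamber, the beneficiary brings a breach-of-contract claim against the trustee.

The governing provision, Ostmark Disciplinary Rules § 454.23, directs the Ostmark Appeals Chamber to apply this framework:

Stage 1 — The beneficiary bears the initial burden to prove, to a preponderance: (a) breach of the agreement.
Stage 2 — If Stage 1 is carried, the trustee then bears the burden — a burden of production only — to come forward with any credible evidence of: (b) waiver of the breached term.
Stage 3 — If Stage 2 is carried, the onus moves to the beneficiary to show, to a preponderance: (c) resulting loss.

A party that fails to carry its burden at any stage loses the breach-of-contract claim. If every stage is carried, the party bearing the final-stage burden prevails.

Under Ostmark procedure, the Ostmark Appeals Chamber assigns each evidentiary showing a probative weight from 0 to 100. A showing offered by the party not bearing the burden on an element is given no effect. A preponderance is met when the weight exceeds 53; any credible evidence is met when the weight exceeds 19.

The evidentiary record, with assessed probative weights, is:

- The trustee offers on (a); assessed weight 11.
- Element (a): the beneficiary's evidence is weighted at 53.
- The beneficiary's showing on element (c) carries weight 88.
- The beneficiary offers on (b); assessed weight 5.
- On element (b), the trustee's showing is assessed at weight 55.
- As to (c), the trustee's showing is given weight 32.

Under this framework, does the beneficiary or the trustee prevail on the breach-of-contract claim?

At Stage 1 the beneficiary must meet a preponderance (weight exceeds 53): on (a) the weight is 53 (the trustee's 11 is given no effect), ≤ 53, so (a) does not meet the standard.
  Stage 1 not carried; the beneficiary fails its burden.
The trustee prevails.

trustee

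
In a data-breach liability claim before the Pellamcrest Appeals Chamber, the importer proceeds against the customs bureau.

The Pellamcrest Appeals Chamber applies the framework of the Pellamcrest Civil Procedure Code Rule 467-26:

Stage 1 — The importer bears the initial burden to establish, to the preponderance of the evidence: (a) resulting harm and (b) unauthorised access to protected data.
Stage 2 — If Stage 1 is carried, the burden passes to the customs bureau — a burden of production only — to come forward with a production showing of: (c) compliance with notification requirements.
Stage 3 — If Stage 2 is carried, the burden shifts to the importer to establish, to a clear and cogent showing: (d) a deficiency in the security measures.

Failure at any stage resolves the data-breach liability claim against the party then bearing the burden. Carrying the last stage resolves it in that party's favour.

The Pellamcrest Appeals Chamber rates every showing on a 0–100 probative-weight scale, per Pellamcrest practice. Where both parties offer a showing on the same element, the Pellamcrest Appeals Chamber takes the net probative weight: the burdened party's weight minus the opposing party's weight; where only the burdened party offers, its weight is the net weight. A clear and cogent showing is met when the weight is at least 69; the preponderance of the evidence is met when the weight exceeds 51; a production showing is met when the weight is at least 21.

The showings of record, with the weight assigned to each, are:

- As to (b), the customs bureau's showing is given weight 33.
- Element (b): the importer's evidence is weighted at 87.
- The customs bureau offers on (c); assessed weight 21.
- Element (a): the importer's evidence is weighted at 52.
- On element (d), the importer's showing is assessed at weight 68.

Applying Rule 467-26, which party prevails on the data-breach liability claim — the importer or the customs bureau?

customs bureau

At Stage 1 the importer must meet the preponderance of the evidence (weight exceeds 51): on (a) the weight is 52, which does exceed 51, so (a) meets the standard; on (b) the weight is 87 less the opposing 33 gives net 54, > 51, so (b) meets the standard.
  Stage 1 carried; the burden shifts to the customs bureau.
At Stage 2 the customs bureau must meet a production showing (weight is at least 21): on (c) the weight is 21, ≥ 21, so (c) meets the standard.
  The customs bureau carries Stage 2; the importer now bears the burden.
At Stage 3 the importer must meet a clear and cogent showing (weight is at least 69): on (d) the weight is 68, which does not reach 69, so (d) does not meet the standard.
  Stage 3 not carried; the importer fails its burden.
The customs bureau prevails.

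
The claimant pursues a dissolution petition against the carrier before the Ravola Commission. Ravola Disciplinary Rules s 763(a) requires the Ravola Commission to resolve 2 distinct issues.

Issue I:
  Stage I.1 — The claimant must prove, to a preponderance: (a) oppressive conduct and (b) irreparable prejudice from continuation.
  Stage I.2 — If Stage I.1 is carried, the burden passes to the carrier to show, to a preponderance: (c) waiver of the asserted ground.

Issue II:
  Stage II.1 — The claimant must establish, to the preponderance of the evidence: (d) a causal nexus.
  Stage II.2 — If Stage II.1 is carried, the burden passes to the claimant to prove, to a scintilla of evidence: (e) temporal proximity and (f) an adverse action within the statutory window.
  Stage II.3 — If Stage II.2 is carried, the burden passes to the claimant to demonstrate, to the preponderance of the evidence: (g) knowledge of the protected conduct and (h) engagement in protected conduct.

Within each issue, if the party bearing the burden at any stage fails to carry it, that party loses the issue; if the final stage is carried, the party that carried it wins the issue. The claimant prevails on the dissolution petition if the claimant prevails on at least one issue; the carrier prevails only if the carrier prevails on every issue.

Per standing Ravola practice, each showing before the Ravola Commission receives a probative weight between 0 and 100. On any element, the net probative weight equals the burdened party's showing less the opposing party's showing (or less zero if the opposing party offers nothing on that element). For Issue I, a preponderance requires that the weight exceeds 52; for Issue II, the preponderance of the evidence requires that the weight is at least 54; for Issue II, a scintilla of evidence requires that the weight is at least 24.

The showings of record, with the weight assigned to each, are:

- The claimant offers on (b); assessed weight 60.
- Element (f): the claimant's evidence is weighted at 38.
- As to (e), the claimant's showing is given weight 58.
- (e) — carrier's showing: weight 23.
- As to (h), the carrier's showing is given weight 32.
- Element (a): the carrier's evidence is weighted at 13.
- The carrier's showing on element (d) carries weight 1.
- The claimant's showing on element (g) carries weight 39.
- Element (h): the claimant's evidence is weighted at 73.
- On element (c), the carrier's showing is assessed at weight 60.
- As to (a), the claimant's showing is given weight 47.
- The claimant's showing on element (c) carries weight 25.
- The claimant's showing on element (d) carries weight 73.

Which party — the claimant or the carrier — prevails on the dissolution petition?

— Issue I —
Stage I.1 — burden on claimant; standard: a preponderance (weight exceeds 52).
    (a): 47 − 13 = 34 ≤ 52 [not met]
    (b): 60 > 52 [met]
  The claimant does not carry Stage I.1.
So the carrier prevails on this issue.
— Issue II —
Stage II.1 — burden on claimant; standard: the preponderance of the evidence (weight is at least 54).
    (d): 73 − 1 = 72 ≥ 54 [met]
  Stage II.1 carried; the burden remains with the claimant.
Stage II.2 — burden on claimant; standard: a scintilla of evidence (weight is at least 24).
    (e): 58 − 23 = 35 ≥ 24 [met]
    (f): 38 ≥ 24 [met]
  Stage II.2 is satisfied; the claimant continues to bear the burden.
Stage II.3 — burden on claimant; standard: the preponderance of the evidence (weight is at least 54).
    (g): 39 < 54 [not met]
    (h): 73 − 32 = 41 < 54 [not met]
  Stage II.3 not carried; the claimant fails its burden.
The analysis ends at Stage II.3; the carrier prevails on this issue.
Per-issue: Issue I → carrier; Issue II → carrier. The claimant must prevail on at least one issue; overall, the carrier prevails.

carrier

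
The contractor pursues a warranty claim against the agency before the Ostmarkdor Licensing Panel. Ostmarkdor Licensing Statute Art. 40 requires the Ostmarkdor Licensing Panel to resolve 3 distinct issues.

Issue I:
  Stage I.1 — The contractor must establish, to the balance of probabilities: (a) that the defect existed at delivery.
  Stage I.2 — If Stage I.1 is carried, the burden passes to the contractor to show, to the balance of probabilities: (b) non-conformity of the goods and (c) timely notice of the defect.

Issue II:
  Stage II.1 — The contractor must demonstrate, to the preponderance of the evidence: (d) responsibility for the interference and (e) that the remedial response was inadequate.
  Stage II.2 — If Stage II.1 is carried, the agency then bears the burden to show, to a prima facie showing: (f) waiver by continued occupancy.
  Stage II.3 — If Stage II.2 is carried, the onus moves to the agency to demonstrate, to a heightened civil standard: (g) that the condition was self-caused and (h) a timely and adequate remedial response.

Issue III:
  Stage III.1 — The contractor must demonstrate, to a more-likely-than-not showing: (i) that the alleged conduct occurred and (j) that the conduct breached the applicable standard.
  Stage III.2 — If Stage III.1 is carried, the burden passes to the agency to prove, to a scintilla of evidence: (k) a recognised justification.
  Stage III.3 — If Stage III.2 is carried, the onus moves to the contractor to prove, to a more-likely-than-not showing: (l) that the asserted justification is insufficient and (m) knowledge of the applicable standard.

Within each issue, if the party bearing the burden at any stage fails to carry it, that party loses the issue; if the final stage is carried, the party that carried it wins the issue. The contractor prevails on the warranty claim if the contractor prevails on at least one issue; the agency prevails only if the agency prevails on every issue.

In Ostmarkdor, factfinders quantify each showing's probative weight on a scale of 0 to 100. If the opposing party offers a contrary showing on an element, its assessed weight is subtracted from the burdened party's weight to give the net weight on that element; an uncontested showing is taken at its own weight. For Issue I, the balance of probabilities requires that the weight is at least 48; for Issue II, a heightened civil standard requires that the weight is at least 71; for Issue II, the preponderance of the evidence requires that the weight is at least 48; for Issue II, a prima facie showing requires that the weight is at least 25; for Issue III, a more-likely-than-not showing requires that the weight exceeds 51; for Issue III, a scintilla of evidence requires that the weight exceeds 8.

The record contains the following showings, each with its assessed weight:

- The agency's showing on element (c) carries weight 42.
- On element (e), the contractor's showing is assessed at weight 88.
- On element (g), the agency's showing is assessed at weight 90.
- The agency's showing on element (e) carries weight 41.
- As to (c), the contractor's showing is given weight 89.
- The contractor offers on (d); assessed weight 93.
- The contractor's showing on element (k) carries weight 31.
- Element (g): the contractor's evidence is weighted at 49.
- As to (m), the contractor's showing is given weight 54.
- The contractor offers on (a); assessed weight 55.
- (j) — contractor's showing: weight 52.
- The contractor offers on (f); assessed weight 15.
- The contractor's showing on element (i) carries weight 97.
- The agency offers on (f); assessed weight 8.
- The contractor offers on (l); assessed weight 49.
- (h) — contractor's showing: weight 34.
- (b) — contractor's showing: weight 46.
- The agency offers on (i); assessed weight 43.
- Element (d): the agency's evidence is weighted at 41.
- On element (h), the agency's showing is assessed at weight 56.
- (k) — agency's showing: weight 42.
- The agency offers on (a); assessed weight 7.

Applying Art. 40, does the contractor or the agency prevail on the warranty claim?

agency

— Issue I —
Stage I.1 — burden on contractor; standard: the balance of probabilities (weight is at least 48).
    (a): 55 − 7 = 48 ≥ 48 [met]
  Stage I.1 is satisfied; the contractor continues to bear the burden.
Stage I.2 — burden on contractor; standard: the balance of probabilities (weight is at least 48).
    (b): 46 < 48 [not met]
    (c): 89 − 42 = 47 < 48 [not met]
  Stage I.2 not carried; the contractor fails its burden.
So the agency prevails on this issue.
— Issue II —
Stage II.1 (contractor, the preponderance of the evidence, weight is at least 48): (d) net 93−41=52 ≥ 48 — meets; (e) net 88−41=47 < 48 — fails.
  Not every element is met, so the contractor fails to carry Stage II.1.
So the agency prevails on this issue.
— Issue III —
Stage III.1 (contractor, a more-likely-than-not showing, weight exceeds 51): (i) net 97−43=54 > 51 — meets; (j) 52 > 51 — meets.
  Stage III.1 is satisfied; the onus moves to the agency.
Stage III.2 (agency, a scintilla of evidence, weight exceeds 8): (k) net 42−31=11 > 8 — meets.
  The agency carries Stage III.2; the contractor now bears the burden.
Stage III.3 (contractor, a more-likely-than-not showing, weight exceeds 51): (l) 49 ≤ 51 — fails; (m) 54 > 51 — meets.
  Stage III.3 not carried; the contractor fails its burden.
The agency prevails on this issue.
Per-issue: Issue I → agency; Issue II → agency; Issue III → agency. The contractor must prevail on at least one issue; overall, the agency prevails.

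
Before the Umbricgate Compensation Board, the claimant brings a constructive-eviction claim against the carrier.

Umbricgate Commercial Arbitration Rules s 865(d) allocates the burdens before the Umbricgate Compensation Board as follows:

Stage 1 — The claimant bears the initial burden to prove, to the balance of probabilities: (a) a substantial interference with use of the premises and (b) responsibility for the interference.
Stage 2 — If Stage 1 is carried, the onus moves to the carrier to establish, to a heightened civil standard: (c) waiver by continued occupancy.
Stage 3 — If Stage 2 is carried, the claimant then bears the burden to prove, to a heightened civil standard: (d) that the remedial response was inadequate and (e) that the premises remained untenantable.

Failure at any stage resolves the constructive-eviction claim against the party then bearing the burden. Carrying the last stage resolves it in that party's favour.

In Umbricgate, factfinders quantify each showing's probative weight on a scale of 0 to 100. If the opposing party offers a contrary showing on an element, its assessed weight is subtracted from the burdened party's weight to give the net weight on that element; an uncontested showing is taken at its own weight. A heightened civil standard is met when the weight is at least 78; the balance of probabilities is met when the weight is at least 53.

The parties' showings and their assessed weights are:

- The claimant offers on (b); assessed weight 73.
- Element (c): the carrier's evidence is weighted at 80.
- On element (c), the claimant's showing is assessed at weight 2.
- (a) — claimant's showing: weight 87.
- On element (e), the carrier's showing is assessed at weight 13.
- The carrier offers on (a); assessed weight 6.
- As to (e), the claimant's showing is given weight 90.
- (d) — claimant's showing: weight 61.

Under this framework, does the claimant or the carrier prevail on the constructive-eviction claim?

carrier

At Stage 1 the claimant must meet the balance of probabilities (weight is at least 53): on (a) the weight is 87 less the opposing 6 gives net 81, ≥ 53, so (a) meets the standard; on (b) the weight is 73, which does reach 53, so (b) meets the standard.
  Stage 1 carried; the burden shifts to the carrier.
At Stage 2 the carrier must meet a heightened civil standard (weight is at least 78): on (c) the weight is 80 less the opposing 2 gives net 78, which does reach 78, so (c) meets the standard.
  All elements met. The burden passes to the claimant.
At Stage 3 the claimant must meet a heightened civil standard (weight is at least 78): on (d) the weight is 61, which does not reach 78, so (d) does not meet the standard; on (e) the weight is 90 less the opposing 13 gives net 77, which does not reach 78, so (e) does not meet the standard.
  Stage 3 not carried; the claimant fails its burden.
The carrier prevails.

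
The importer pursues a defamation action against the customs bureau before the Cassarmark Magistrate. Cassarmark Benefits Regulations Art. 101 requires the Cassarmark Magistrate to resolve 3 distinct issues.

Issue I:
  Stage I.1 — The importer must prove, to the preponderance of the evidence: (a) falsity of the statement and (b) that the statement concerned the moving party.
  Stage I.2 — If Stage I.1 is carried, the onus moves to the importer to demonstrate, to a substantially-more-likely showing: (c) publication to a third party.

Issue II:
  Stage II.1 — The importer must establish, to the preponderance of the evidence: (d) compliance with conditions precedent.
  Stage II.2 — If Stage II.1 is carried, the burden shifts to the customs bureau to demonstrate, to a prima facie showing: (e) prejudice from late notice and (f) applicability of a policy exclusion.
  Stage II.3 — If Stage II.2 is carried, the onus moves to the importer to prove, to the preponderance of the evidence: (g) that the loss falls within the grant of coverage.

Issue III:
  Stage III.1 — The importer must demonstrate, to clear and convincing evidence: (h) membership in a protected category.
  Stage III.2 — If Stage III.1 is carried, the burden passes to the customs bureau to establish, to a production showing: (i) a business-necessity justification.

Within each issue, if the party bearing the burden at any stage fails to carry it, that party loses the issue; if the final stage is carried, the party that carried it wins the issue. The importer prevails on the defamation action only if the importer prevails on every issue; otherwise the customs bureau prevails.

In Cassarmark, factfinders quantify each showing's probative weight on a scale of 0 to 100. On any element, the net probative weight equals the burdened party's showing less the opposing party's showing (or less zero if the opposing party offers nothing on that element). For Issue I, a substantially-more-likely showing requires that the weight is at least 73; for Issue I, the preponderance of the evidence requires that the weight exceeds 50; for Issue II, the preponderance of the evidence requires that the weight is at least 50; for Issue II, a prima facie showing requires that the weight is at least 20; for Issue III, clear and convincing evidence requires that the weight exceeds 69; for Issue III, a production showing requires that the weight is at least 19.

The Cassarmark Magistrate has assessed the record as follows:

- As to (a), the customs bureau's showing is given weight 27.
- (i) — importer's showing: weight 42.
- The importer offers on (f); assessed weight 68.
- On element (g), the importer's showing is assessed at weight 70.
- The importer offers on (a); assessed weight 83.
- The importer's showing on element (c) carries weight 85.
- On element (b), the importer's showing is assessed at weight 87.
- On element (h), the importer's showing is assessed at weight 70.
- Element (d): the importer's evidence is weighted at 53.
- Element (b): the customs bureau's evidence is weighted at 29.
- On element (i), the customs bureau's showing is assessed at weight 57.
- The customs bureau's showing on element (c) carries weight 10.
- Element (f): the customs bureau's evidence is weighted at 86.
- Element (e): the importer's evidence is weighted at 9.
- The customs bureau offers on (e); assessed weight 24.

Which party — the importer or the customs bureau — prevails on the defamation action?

— Issue I —
Stage I.1 — burden on importer; standard: the preponderance of the evidence (weight exceeds 50).
    (a): 83 − 27 = 56 > 50 [met]
    (b): 87 − 29 = 58 > 50 [met]
  Stage I.1 carried; the burden remains with the importer.
Stage I.2 — burden on importer; standard: a substantially-more-likely showing (weight is at least 73).
    (c): 85 − 10 = 75 ≥ 73 [met]
  The importer carries the last stage.
Every stage carried; the importer prevails on this issue.
— Issue II —
Stage II.1 — burden on importer; standard: the preponderance of the evidence (weight is at least 50).
    (d): 53 ≥ 50 [met]
  All elements met. The burden passes to the customs bureau.
Stage II.2 — burden on customs bureau; standard: a prima facie showing (weight is at least 20).
    (e): 24 − 9 = 15 < 20 [not met]
    (f): 86 − 68 = 18 < 20 [not met]
  The customs bureau does not carry Stage II.2.
So the importer prevails on this issue.
— Issue III —
At Stage III.1 the importer must meet clear and convincing evidence (weight exceeds 69): on (h) the weight is 70, > 69, so (h) meets the standard.
  The importer carries Stage III.1; the customs bureau now bears the burden.
At Stage III.2 the customs bureau must meet a production showing (weight is at least 19): on (i) the weight is 57 less the opposing 42 gives net 15, < 19, so (i) does not meet the standard.
  The customs bureau does not carry Stage III.2.
The analysis ends at Stage III.2; the importer prevails on this issue.
Per-issue: Issue I → importer; Issue II → importer; Issue III → importer. The importer must prevail on every issue; overall, the importer prevails.

importer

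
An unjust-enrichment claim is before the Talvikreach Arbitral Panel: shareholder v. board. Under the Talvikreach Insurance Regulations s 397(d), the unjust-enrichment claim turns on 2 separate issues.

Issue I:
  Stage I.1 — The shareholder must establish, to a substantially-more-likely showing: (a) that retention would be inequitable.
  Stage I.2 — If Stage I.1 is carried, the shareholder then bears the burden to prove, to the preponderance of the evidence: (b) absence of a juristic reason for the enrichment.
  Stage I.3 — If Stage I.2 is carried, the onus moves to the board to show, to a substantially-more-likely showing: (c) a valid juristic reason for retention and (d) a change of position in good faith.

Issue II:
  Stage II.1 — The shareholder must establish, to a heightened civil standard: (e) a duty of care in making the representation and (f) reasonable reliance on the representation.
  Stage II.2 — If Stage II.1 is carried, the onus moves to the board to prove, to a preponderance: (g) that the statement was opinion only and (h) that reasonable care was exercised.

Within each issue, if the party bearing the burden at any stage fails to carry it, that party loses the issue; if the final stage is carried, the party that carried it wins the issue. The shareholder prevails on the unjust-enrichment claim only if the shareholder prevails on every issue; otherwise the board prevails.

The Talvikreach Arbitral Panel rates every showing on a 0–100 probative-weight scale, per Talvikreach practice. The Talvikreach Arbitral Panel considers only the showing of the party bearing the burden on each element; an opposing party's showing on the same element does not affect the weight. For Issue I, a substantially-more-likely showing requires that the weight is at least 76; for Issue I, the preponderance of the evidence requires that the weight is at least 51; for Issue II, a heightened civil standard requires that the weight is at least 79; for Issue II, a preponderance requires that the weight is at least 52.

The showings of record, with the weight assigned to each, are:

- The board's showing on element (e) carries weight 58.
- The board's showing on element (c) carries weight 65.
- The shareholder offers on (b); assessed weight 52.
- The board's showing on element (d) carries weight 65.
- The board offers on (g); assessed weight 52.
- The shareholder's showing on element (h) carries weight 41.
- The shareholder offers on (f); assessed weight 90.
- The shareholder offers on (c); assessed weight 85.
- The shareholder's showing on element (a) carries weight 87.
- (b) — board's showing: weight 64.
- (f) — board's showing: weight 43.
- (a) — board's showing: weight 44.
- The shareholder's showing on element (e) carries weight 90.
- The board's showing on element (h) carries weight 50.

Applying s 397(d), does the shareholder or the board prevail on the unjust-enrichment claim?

— Issue I —
Stage I.1 — burden on shareholder; standard: a substantially-more-likely showing (weight is at least 76).
    (a): 87 (board's 44 disregarded) ≥ 76 [met]
  Stage I.1 carried; the burden remains with the shareholder.
Stage I.2 — burden on shareholder; standard: the preponderance of the evidence (weight is at least 51).
    (b): 52 (board's 64 disregarded) ≥ 51 [met]
  All elements met. The burden passes to the board.
Stage I.3 — burden on board; standard: a substantially-more-likely showing (weight is at least 76).
    (c): 65 (shareholder's 85 disregarded) < 76 [not met]
    (d): 65 < 76 [not met]
  The board does not carry Stage I.3.
The analysis ends at Stage I.3; the shareholder prevails on this issue.
— Issue II —
Stage II.1 (shareholder, a heightened civil standard, weight is at least 79): (e) 90 (board's 58 disregarded) ≥ 79 — meets; (f) 90 (board's 43 disregarded) ≥ 79 — meets.
  Stage II.1 is satisfied; the onus moves to the board.
Stage II.2 (board, a preponderance, weight is at least 52): (g) 52 ≥ 52 — meets; (h) 50 (shareholder's 41 disregarded) < 52 — fails.
  Not every element is met, so the board fails to carry Stage II.2.
The shareholder prevails on this issue.
Per-issue: Issue I → shareholder; Issue II → shareholder. The shareholder must prevail on every issue; overall, the shareholder prevails.

shareholder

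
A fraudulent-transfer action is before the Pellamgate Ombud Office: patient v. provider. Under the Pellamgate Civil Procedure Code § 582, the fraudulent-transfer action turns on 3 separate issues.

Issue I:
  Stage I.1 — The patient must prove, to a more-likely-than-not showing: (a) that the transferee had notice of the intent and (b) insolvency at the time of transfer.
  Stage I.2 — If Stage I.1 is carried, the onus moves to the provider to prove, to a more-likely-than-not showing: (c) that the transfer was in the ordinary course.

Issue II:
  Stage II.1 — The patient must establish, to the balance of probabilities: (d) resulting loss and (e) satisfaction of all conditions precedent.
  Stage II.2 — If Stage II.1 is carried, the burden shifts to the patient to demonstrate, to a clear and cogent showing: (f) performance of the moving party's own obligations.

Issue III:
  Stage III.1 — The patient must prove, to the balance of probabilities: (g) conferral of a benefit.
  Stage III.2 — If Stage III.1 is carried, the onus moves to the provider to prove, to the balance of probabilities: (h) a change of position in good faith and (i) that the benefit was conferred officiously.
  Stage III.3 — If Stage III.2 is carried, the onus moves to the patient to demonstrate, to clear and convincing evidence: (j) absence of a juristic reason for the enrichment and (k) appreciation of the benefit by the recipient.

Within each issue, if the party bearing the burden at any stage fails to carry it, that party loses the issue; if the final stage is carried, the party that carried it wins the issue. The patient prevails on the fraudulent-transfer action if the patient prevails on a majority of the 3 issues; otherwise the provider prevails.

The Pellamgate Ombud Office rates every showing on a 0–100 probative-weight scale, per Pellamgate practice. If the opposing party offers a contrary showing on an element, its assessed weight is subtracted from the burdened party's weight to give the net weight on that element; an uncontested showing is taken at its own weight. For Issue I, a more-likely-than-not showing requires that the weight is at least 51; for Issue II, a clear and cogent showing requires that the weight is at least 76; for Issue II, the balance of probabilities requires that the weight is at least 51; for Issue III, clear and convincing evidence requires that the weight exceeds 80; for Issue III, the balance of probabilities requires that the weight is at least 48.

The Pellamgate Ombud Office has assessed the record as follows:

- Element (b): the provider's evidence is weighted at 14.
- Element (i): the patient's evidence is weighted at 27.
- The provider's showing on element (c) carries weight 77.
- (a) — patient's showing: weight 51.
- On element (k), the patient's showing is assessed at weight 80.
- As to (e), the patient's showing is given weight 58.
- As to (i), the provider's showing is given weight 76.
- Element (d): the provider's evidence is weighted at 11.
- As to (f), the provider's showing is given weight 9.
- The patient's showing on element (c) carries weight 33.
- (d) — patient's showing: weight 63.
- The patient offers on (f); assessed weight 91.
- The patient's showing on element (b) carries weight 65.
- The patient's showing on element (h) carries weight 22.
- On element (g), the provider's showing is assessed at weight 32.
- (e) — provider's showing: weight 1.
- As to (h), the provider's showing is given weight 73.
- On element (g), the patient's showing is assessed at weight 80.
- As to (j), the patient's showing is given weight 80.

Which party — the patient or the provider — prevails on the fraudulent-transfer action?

patient

— Issue I —
Stage I.1 — burden on patient; standard: a more-likely-than-not showing (weight is at least 51).
    (a): 51 ≥ 51 [met]
    (b): 65 − 14 = 51 ≥ 51 [met]
  Stage I.1 is satisfied; the onus moves to the provider.
Stage I.2 — burden on provider; standard: a more-likely-than-not showing (weight is at least 51).
    (c): 77 − 33 = 44 < 51 [not met]
  The provider does not carry Stage I.2.
The analysis ends at Stage I.2; the patient prevails on this issue.
— Issue II —
Stage II.1 — burden on patient; standard: the balance of probabilities (weight is at least 51).
    (d): 63 − 11 = 52 ≥ 51 [met]
    (e): 58 − 1 = 57 ≥ 51 [met]
  All elements met. The patient retains the burden for Stage II.2.
Stage II.2 — burden on patient; standard: a clear and cogent showing (weight is at least 76).
    (f): 91 − 9 = 82 ≥ 76 [met]
  The patient carries the last stage.
Every stage carried; the patient prevails on this issue.
— Issue III —
Stage III.1 — burden on patient; standard: the balance of probabilities (weight is at least 48).
    (g): 80 − 32 = 48 ≥ 48 [met]
  The patient carries Stage III.1; the provider now bears the burden.
Stage III.2 — burden on provider; standard: the balance of probabilities (weight is at least 48).
    (h): 73 − 22 = 51 ≥ 48 [met]
    (i): 76 − 27 = 49 ≥ 48 [met]
  Stage III.2 is satisfied; the onus moves to the patient.
Stage III.3 — burden on patient; standard: clear and convincing evidence (weight exceeds 80).
    (j): 80 ≤ 80 [not met]
    (k): 80 ≤ 80 [not met]
  Not every element is met, so the patient fails to carry Stage III.3.
The provider prevails on this issue.
Per-issue: Issue I → patient; Issue II → patient; Issue III → provider. The patient must prevail on a majority of issues; overall, the patient prevails.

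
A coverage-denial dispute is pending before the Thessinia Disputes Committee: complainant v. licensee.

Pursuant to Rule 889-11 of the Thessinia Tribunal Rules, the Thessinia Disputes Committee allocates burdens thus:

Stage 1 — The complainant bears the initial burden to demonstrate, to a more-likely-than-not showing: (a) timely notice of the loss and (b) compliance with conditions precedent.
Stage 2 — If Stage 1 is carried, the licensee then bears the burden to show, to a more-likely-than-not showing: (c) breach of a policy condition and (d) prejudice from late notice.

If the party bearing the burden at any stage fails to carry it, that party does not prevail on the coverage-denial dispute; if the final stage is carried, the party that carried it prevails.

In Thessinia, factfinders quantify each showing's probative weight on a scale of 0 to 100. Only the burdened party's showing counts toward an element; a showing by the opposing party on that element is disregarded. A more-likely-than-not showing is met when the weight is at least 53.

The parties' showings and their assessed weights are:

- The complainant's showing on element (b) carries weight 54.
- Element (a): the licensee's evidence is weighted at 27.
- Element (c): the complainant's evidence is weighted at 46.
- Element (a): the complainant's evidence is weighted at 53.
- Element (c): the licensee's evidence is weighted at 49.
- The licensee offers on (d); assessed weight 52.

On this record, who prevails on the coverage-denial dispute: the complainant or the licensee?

Stage 1 — burden on complainant; standard: a more-likely-than-not showing (weight is at least 53).
    (a): 53 (licensee's 27 disregarded) ≥ 53 [met]
    (b): 54 ≥ 53 [met]
  All elements met. The burden passes to the licensee.
Stage 2 — burden on licensee; standard: a more-likely-than-not showing (weight is at least 53).
    (c): 49 (complainant's 46 disregarded) < 53 [not met]
    (d): 52 < 53 [not met]
  Stage 2 not carried; the licensee fails its burden.
So the complainant prevails.

complainant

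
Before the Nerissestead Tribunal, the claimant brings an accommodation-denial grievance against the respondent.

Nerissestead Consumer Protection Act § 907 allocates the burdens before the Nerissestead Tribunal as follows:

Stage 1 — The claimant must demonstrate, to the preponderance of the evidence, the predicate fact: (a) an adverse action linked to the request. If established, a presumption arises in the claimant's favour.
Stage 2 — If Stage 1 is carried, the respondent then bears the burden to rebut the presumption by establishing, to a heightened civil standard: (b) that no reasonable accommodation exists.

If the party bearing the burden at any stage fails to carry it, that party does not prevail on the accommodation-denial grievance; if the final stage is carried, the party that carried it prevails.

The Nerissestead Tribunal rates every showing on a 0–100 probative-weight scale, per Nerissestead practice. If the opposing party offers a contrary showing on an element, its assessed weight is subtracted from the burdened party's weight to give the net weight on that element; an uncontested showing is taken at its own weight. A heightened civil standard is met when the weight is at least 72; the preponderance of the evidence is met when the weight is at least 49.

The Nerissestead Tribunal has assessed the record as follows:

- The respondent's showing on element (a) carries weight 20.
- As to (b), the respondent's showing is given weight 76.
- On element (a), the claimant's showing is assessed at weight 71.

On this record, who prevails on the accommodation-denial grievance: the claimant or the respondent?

At Stage 1 the claimant must meet the preponderance of the evidence (weight is at least 49): on (a) the weight is 71 less the opposing 20 gives net 51, ≥ 49, so (a) meets the standard.
  All elements met. The burden passes to the respondent.
At Stage 2 the respondent must meet a heightened civil standard (weight is at least 72): on (b) the weight is 76, which does reach 72, so (b) meets the standard.
  Stage 2 carried; the final stage is satisfied.
All stages carried — the respondent prevails.

respondent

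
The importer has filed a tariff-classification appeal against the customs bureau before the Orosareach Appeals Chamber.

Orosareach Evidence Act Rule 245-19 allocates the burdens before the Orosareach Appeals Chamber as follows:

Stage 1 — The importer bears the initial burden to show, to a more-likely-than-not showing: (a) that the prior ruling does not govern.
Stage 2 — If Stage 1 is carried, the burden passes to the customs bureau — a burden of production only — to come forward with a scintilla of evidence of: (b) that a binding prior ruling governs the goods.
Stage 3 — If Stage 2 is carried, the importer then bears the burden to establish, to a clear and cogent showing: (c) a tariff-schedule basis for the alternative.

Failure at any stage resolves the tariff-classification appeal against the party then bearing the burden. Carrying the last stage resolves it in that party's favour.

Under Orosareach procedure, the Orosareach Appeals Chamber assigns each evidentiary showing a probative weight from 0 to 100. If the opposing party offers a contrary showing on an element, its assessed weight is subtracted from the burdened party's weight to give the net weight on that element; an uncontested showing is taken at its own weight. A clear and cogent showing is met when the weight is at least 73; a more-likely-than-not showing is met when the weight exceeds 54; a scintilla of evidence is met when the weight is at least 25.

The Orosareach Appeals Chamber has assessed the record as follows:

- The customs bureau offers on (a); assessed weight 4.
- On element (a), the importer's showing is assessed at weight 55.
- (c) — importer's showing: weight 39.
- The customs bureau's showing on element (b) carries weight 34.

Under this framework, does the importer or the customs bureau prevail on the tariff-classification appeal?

customs bureau

Stage 1 — burden on importer; standard: a more-likely-than-not showing (weight exceeds 54).
    (a): 55 − 4 = 51 ≤ 54 [not met]
  Stage 1 not carried; the importer fails its burden.
So the customs bureau prevails.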